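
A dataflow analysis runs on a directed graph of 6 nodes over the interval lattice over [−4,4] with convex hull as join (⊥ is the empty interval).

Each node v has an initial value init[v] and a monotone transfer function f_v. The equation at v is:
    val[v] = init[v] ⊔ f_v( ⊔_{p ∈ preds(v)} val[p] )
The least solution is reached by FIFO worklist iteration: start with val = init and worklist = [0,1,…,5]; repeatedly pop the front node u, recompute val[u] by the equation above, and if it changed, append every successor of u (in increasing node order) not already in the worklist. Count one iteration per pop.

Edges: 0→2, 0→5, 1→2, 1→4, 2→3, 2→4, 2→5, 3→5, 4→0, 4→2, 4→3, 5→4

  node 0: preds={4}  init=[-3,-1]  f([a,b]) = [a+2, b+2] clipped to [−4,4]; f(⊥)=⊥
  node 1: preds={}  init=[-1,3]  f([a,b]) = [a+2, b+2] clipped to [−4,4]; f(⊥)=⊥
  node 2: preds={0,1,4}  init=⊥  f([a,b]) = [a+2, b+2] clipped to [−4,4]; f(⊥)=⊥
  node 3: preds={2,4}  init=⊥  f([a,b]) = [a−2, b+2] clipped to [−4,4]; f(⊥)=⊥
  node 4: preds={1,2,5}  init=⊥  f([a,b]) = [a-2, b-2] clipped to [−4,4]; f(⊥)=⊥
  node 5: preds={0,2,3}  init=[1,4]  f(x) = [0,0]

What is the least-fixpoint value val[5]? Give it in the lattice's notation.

[0,4]

Trace (11 dequeues):
  [1] u=0 | in ⊥ | out [-3,-1] | ==
  [2] u=1 | in ⊥ | out [-1,3] | ==
  [3] u=2 | in [-3,3] | out [-1,4] | prev ⊥ | push {}
  [4] u=3 | in [-1,4] | out [-3,4] | prev ⊥ | push {}
  [5] u=4 | in [-1,4] | out [-3,2] | prev ⊥ | push {0,2,3}
  [6] u=5 | in [-3,4] | out [0,4] | prev [1,4] | push {4}
  [7] u=0 | in [-3,2] | out [-3,4] | prev [-3,-1] | push {5}
  [8] u=2 | in [-3,4] | out [-1,4] | ==
  [9] u=3 | in [-3,4] | out [-4,4] | prev [-3,4] | push {}
  [10] u=4 | in [-1,4] | out [-3,2] | ==
  [11] u=5 | in [-4,4] | out [0,4] | ==

Converged values:
  [0] [-3,4]
  [1] [-1,3]
  [2] [-1,4]
  [3] [-4,4]
  [4] [-3,2]
  [5] [0,4]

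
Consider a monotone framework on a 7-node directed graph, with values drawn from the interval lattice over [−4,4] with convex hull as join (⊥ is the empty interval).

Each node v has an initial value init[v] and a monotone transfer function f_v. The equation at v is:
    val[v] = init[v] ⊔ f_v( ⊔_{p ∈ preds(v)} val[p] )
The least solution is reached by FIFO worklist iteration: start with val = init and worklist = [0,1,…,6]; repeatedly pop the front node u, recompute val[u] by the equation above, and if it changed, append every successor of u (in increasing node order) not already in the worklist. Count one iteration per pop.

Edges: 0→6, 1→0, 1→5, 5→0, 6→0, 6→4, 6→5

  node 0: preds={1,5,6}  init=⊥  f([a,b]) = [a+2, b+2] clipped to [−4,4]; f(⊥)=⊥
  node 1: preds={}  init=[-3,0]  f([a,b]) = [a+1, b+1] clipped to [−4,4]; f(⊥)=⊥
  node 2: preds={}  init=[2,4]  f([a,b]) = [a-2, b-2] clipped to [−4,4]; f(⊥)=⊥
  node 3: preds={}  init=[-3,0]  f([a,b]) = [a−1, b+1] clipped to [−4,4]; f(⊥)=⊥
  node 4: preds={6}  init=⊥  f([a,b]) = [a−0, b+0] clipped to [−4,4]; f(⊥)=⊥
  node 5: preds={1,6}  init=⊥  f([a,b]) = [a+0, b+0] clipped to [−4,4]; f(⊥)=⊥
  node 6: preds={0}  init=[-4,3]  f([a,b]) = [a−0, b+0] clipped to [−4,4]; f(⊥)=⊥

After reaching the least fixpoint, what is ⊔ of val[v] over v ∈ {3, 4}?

Worklist (11 pops):
  #1 pop 0: in=[-4,3] → [-2,4] (was ⊥); enqueue []
  #2 pop 1: in=⊥ → [-3,0] (no change)
  #3 pop 2: in=⊥ → [2,4] (no change)
  #4 pop 3: in=⊥ → [-3,0] (no change)
  #5 pop 4: in=[-4,3] → [-4,3] (was ⊥); enqueue []
  #6 pop 5: in=[-4,3] → [-4,3] (was ⊥); enqueue [0]
  #7 pop 6: in=[-2,4] → [-4,4] (was [-4,3]); enqueue [4,5]
  #8 pop 0: in=[-4,4] → [-2,4] (no change)
  #9 pop 4: in=[-4,4] → [-4,4] (was [-4,3]); enqueue []
  #10 pop 5: in=[-4,4] → [-4,4] (was [-4,3]); enqueue [0]
  #11 pop 0: in=[-4,4] → [-2,4] (no change)

Fixpoint:
  val[0] = [-2,4]
  val[1] = [-3,0]
  val[2] = [2,4]
  val[3] = [-3,0]
  val[4] = [-4,4]
  val[5] = [-4,4]
  val[6] = [-4,4]

[-4,4]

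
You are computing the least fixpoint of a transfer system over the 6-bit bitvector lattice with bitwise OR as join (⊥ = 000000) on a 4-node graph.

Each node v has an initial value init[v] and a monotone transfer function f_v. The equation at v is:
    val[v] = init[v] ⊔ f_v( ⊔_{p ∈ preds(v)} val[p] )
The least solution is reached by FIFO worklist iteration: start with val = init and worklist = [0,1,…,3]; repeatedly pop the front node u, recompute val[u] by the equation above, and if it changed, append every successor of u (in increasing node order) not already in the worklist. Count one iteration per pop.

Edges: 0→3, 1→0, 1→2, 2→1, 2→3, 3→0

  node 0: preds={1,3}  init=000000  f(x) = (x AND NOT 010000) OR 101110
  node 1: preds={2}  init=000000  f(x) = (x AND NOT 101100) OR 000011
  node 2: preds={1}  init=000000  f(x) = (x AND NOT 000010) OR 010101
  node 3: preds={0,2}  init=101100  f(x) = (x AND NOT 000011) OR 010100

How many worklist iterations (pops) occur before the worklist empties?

Iteration log — 9 steps:
  step 1. node 0  ⊔preds=101100  new=101110  old=000000  +wl: 
  step 2. node 1  ⊔preds=000000  new=000011  old=000000  +wl: 0
  step 3. node 2  ⊔preds=000011  new=010101  old=000000  +wl: 1
  step 4. node 3  ⊔preds=111111  new=111100  old=101100  +wl: 
  step 5. node 0  ⊔preds=111111  new=101111  old=101110  +wl: 3
  step 6. node 1  ⊔preds=010101  new=010011  old=000011  +wl: 0,2
  step 7. node 3  ⊔preds=111111  new=111100  stable
  step 8. node 0  ⊔preds=111111  new=101111  stable
  step 9. node 2  ⊔preds=010011  new=010101  stable

Least fixpoint reached:
  node 0: 101111
  node 1: 010011
  node 2: 010101
  node 3: 111100

9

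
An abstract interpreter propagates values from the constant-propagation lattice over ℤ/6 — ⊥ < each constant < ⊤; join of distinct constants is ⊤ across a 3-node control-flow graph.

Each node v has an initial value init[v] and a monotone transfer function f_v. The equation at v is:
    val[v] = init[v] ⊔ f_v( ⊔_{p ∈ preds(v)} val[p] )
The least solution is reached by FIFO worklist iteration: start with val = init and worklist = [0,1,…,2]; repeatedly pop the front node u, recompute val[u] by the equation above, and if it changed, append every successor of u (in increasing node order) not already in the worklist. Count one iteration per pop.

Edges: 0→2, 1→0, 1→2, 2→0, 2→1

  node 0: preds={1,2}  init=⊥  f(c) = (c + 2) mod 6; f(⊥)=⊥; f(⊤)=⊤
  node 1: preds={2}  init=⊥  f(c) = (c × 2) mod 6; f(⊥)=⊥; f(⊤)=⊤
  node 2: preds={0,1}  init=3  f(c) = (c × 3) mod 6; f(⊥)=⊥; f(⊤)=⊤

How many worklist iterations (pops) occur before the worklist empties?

7

Worklist (7 pops):
  #1 pop 0: in=3 → 5 (was ⊥); enqueue []
  #2 pop 1: in=3 → 0 (was ⊥); enqueue [0]
  #3 pop 2: in=⊤ → ⊤ (was 3); enqueue [1]
  #4 pop 0: in=⊤ → ⊤ (was 5); enqueue [2]
  #5 pop 1: in=⊤ → ⊤ (was 0); enqueue [0]
  #6 pop 2: in=⊤ → ⊤ (no change)
  #7 pop 0: in=⊤ → ⊤ (no change)

Fixpoint:
  val[0] = ⊤
  val[1] = ⊤
  val[2] = ⊤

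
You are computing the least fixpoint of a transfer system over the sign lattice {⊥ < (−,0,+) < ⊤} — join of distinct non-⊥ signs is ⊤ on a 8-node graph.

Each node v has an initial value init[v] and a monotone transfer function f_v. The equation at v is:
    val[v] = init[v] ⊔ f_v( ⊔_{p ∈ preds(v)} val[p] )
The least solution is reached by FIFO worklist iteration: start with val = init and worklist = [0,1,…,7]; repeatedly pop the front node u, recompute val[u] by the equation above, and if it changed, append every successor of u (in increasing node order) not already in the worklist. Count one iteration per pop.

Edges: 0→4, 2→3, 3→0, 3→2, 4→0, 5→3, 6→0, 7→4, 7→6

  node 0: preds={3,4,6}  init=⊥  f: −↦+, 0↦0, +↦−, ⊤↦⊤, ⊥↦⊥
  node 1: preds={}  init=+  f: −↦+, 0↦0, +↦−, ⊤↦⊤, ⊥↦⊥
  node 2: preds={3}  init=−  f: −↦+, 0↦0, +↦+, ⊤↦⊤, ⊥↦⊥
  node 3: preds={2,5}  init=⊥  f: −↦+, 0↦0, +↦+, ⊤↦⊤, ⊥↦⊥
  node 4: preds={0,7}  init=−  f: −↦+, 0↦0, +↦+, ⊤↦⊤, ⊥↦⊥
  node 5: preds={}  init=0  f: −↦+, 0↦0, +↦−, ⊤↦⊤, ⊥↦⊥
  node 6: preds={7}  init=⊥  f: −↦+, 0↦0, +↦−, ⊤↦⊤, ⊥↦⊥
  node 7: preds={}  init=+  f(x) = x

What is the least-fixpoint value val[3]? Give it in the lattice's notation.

Worklist (12 pops):
  #1 pop 0: in=− → + (was ⊥); enqueue []
  #2 pop 1: in=⊥ → + (no change)
  #3 pop 2: in=⊥ → − (no change)
  #4 pop 3: in=⊤ → ⊤ (was ⊥); enqueue [0,2]
  #5 pop 4: in=+ → ⊤ (was −); enqueue []
  #6 pop 5: in=⊥ → 0 (no change)
  #7 pop 6: in=+ → − (was ⊥); enqueue []
  #8 pop 7: in=⊥ → + (no change)
  #9 pop 0: in=⊤ → ⊤ (was +); enqueue [4]
  #10 pop 2: in=⊤ → ⊤ (was −); enqueue [3]
  #11 pop 4: in=⊤ → ⊤ (no change)
  #12 pop 3: in=⊤ → ⊤ (no change)

Fixpoint:
  val[0] = ⊤
  val[1] = +
  val[2] = ⊤
  val[3] = ⊤
  val[4] = ⊤
  val[5] = 0
  val[6] = −
  val[7] = +

⊤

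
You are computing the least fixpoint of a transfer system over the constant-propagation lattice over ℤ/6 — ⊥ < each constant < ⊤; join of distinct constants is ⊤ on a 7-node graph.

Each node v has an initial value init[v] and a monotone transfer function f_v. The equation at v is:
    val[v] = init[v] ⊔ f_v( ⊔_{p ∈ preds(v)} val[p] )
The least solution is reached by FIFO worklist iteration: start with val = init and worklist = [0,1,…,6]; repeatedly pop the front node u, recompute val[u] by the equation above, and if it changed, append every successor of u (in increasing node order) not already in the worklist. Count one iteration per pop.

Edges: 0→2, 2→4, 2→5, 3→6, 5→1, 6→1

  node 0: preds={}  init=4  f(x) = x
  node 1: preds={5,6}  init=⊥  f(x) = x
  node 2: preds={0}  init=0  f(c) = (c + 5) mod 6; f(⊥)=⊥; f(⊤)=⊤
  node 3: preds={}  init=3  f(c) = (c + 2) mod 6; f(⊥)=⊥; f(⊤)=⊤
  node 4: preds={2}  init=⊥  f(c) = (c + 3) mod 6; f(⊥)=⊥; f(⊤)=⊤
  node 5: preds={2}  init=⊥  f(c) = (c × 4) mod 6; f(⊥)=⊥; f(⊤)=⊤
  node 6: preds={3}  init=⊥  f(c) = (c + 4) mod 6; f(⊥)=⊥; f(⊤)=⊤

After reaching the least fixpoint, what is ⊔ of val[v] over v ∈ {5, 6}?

Trace (8 dequeues):
  [1] u=0 | in ⊥ | out 4 | ==
  [2] u=1 | in ⊥ | out ⊥ | ==
  [3] u=2 | in 4 | out ⊤ | prev 0 | push {}
  [4] u=3 | in ⊥ | out 3 | ==
  [5] u=4 | in ⊤ | out ⊤ | prev ⊥ | push {}
  [6] u=5 | in ⊤ | out ⊤ | prev ⊥ | push {1}
  [7] u=6 | in 3 | out 1 | prev ⊥ | push {}
  [8] u=1 | in ⊤ | out ⊤ | prev ⊥ | push {}

Converged values:
  [0] 4
  [1] ⊤
  [2] ⊤
  [3] 3
  [4] ⊤
  [5] ⊤
  [6] 1

⊤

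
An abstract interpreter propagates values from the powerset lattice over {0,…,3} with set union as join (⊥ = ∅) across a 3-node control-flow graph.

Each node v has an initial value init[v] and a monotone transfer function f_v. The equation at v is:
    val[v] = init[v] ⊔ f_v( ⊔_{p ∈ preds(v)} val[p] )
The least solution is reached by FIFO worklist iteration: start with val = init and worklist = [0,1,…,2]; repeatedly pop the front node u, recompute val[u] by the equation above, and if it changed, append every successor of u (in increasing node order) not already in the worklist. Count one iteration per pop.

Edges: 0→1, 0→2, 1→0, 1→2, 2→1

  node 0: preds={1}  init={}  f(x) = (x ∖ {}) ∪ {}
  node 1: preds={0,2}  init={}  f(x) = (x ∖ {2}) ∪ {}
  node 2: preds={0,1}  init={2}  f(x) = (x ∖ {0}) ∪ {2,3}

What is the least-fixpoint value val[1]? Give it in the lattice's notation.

{3}

Iteration log — 7 steps:
  step 1. node 0  ⊔preds={}  new={}  stable
  step 2. node 1  ⊔preds={2}  new={}  stable
  step 3. node 2  ⊔preds={}  new={2,3}  old={2}  +wl: 1
  step 4. node 1  ⊔preds={2,3}  new={3}  old={}  +wl: 0,2
  step 5. node 0  ⊔preds={3}  new={3}  old={}  +wl: 1
  step 6. node 2  ⊔preds={3}  new={2,3}  stable
  step 7. node 1  ⊔preds={2,3}  new={3}  stable

Least fixpoint reached:
  node 0: {3}
  node 1: {3}
  node 2: {2,3}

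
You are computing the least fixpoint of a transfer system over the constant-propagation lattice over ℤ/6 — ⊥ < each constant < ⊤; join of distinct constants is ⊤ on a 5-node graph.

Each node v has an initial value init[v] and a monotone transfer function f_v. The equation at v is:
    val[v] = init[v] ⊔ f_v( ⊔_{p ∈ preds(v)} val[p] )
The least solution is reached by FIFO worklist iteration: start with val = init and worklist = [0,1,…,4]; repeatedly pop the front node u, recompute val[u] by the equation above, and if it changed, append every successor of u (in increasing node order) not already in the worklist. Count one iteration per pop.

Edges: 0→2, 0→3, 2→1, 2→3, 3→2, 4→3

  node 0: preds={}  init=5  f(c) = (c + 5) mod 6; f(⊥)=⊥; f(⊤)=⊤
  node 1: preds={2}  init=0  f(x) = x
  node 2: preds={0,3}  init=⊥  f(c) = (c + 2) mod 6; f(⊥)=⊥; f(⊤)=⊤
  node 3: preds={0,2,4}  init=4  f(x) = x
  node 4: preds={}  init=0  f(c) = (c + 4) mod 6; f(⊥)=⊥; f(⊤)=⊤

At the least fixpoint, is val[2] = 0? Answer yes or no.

Iteration log — 7 steps:
  step 1. node 0  ⊔preds=⊥  new=5  stable
  step 2. node 1  ⊔preds=⊥  new=0  stable
  step 3. node 2  ⊔preds=⊤  new=⊤  old=⊥  +wl: 1
  step 4. node 3  ⊔preds=⊤  new=⊤  old=4  +wl: 2
  step 5. node 4  ⊔preds=⊥  new=0  stable
  step 6. node 1  ⊔preds=⊤  new=⊤  old=0  +wl: 
  step 7. node 2  ⊔preds=⊤  new=⊤  stable

Least fixpoint reached:
  node 0: 5
  node 1: ⊤
  node 2: ⊤
  node 3: ⊤
  node 4: 0

no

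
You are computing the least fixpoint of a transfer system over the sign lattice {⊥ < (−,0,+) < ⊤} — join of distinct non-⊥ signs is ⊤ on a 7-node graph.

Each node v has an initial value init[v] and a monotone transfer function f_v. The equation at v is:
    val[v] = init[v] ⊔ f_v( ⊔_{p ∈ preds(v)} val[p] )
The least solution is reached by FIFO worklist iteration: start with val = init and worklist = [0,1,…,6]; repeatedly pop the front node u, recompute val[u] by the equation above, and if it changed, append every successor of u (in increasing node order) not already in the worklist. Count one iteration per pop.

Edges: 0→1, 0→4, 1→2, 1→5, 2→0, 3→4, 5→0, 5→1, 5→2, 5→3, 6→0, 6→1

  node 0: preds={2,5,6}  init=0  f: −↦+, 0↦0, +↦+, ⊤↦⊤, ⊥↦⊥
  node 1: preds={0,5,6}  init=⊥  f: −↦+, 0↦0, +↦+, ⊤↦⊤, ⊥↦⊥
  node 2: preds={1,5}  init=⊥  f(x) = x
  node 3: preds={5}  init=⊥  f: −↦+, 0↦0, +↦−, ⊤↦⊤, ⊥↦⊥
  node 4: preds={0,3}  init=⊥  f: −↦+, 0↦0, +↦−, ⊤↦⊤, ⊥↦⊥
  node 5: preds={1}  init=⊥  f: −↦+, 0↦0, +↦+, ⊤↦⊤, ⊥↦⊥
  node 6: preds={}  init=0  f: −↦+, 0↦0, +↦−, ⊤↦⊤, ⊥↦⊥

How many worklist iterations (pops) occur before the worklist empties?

12

Iteration log — 12 steps:
  step 1. node 0  ⊔preds=0  new=0  stable
  step 2. node 1  ⊔preds=0  new=0  old=⊥  +wl: 
  step 3. node 2  ⊔preds=0  new=0  old=⊥  +wl: 0
  step 4. node 3  ⊔preds=⊥  new=⊥  stable
  step 5. node 4  ⊔preds=0  new=0  old=⊥  +wl: 
  step 6. node 5  ⊔preds=0  new=0  old=⊥  +wl: 1,2,3
  step 7. node 6  ⊔preds=⊥  new=0  stable
  step 8. node 0  ⊔preds=0  new=0  stable
  step 9. node 1  ⊔preds=0  new=0  stable
  step 10. node 2  ⊔preds=0  new=0  stable
  step 11. node 3  ⊔preds=0  new=0  old=⊥  +wl: 4
  step 12. node 4  ⊔preds=0  new=0  stable

Least fixpoint reached:
  node 0: 0
  node 1: 0
  node 2: 0
  node 3: 0
  node 4: 0
  node 5: 0
  node 6: 0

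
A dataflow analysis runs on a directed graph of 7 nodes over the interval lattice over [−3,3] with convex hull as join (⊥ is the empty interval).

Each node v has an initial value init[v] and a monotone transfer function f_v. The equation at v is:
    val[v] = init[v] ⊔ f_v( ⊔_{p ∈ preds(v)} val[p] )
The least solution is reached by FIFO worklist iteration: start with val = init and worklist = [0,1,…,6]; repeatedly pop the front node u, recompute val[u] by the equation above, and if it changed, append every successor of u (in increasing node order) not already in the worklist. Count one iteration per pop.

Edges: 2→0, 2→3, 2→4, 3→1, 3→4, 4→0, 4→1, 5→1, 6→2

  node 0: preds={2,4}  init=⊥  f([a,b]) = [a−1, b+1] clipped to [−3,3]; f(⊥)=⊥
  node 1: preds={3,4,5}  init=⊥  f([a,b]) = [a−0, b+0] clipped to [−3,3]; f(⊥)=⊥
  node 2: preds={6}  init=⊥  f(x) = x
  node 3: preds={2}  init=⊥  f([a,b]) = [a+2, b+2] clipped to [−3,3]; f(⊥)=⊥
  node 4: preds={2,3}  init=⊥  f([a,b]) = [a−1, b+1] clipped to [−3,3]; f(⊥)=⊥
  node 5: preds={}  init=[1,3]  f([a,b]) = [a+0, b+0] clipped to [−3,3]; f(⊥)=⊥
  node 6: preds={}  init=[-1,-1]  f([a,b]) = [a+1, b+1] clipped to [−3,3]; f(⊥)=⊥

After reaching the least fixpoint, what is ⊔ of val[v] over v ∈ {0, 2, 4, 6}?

[-3,3]

Worklist (9 pops):
  #1 pop 0: in=⊥ → ⊥ (no change)
  #2 pop 1: in=[1,3] → [1,3] (was ⊥); enqueue []
  #3 pop 2: in=[-1,-1] → [-1,-1] (was ⊥); enqueue [0]
  #4 pop 3: in=[-1,-1] → [1,1] (was ⊥); enqueue [1]
  #5 pop 4: in=[-1,1] → [-2,2] (was ⊥); enqueue []
  #6 pop 5: in=⊥ → [1,3] (no change)
  #7 pop 6: in=⊥ → [-1,-1] (no change)
  #8 pop 0: in=[-2,2] → [-3,3] (was ⊥); enqueue []
  #9 pop 1: in=[-2,3] → [-2,3] (was [1,3]); enqueue []

Fixpoint:
  val[0] = [-3,3]
  val[1] = [-2,3]
  val[2] = [-1,-1]
  val[3] = [1,1]
  val[4] = [-2,2]
  val[5] = [1,3]
  val[6] = [-1,-1]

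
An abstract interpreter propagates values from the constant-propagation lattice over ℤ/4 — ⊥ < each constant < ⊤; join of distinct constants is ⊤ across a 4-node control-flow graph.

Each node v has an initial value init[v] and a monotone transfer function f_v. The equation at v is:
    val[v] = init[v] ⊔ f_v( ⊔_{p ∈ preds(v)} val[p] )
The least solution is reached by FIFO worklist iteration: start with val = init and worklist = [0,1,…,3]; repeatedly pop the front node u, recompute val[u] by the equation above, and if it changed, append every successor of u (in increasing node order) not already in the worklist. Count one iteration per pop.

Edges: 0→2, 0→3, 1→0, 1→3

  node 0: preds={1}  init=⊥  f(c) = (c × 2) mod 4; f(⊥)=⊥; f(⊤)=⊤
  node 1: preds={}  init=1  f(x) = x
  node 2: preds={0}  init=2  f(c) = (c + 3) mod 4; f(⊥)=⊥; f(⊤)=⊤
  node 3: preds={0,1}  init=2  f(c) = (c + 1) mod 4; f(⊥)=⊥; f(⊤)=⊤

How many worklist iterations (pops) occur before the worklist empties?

4

Trace (4 dequeues):
  [1] u=0 | in 1 | out 2 | prev ⊥ | push {}
  [2] u=1 | in ⊥ | out 1 | ==
  [3] u=2 | in 2 | out ⊤ | prev 2 | push {}
  [4] u=3 | in ⊤ | out ⊤ | prev 2 | push {}

Converged values:
  [0] 2
  [1] 1
  [2] ⊤
  [3] ⊤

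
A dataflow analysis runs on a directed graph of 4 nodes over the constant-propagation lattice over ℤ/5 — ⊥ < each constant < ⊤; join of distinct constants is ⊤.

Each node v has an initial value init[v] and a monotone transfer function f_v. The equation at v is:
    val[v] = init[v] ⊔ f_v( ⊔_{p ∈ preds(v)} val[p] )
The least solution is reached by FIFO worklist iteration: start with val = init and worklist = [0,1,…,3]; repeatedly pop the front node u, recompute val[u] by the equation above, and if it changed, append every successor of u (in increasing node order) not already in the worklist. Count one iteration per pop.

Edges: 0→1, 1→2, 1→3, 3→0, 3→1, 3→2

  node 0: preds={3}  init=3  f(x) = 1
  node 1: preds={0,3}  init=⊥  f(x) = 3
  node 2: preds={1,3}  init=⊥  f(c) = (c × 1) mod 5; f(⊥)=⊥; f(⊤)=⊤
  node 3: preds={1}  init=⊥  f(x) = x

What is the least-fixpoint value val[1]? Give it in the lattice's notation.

Worklist (7 pops):
  #1 pop 0: in=⊥ → ⊤ (was 3); enqueue []
  #2 pop 1: in=⊤ → 3 (was ⊥); enqueue []
  #3 pop 2: in=3 → 3 (was ⊥); enqueue []
  #4 pop 3: in=3 → 3 (was ⊥); enqueue [0,1,2]
  #5 pop 0: in=3 → ⊤ (no change)
  #6 pop 1: in=⊤ → 3 (no change)
  #7 pop 2: in=3 → 3 (no change)

Fixpoint:
  val[0] = ⊤
  val[1] = 3
  val[2] = 3
  val[3] = 3

3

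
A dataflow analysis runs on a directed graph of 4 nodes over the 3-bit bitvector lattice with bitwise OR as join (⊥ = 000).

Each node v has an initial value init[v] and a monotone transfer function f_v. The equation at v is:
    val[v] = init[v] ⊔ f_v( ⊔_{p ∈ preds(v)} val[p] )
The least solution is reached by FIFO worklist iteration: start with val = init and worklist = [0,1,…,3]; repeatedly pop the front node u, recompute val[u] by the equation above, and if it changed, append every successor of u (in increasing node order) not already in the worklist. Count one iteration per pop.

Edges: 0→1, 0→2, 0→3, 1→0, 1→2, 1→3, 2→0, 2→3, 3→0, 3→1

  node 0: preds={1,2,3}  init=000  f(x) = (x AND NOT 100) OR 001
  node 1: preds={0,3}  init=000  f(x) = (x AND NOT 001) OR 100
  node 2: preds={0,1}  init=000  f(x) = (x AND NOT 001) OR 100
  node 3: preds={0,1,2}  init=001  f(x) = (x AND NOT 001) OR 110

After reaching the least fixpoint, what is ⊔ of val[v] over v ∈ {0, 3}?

111

Worklist (9 pops):
  #1 pop 0: in=001 → 001 (was 000); enqueue []
  #2 pop 1: in=001 → 100 (was 000); enqueue [0]
  #3 pop 2: in=101 → 100 (was 000); enqueue []
  #4 pop 3: in=101 → 111 (was 001); enqueue [1]
  #5 pop 0: in=111 → 011 (was 001); enqueue [2,3]
  #6 pop 1: in=111 → 110 (was 100); enqueue [0]
  #7 pop 2: in=111 → 110 (was 100); enqueue []
  #8 pop 3: in=111 → 111 (no change)
  #9 pop 0: in=111 → 011 (no change)

Fixpoint:
  val[0] = 011
  val[1] = 110
  val[2] = 110
  val[3] = 111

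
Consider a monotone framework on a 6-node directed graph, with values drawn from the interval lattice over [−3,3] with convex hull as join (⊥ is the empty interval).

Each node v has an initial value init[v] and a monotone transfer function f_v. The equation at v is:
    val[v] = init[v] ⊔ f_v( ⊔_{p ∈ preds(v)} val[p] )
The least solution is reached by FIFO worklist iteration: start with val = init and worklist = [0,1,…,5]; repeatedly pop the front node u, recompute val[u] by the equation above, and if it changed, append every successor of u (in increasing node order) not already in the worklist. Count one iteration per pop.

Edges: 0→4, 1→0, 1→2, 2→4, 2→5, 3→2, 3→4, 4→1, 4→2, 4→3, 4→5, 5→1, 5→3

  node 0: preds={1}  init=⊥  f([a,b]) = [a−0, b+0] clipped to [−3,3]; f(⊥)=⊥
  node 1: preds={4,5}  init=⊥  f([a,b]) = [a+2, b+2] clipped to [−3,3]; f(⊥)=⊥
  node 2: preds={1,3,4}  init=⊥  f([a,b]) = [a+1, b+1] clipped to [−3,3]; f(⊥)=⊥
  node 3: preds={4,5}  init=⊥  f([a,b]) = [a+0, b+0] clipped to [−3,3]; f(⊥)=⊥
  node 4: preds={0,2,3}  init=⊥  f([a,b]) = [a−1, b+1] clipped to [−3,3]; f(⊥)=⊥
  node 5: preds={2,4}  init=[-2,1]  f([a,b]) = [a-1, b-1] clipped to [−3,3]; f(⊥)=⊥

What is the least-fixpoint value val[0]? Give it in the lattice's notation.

[-1,3]

Iteration log — 15 steps:
  step 1. node 0  ⊔preds=⊥  new=⊥  stable
  step 2. node 1  ⊔preds=[-2,1]  new=[0,3]  old=⊥  +wl: 0
  step 3. node 2  ⊔preds=[0,3]  new=[1,3]  old=⊥  +wl: 
  step 4. node 3  ⊔preds=[-2,1]  new=[-2,1]  old=⊥  +wl: 2
  step 5. node 4  ⊔preds=[-2,3]  new=[-3,3]  old=⊥  +wl: 1,3
  step 6. node 5  ⊔preds=[-3,3]  new=[-3,2]  old=[-2,1]  +wl: 
  step 7. node 0  ⊔preds=[0,3]  new=[0,3]  old=⊥  +wl: 4
  step 8. node 2  ⊔preds=[-3,3]  new=[-2,3]  old=[1,3]  +wl: 5
  step 9. node 1  ⊔preds=[-3,3]  new=[-1,3]  old=[0,3]  +wl: 0,2
  step 10. node 3  ⊔preds=[-3,3]  new=[-3,3]  old=[-2,1]  +wl: 
  step 11. node 4  ⊔preds=[-3,3]  new=[-3,3]  stable
  step 12. node 5  ⊔preds=[-3,3]  new=[-3,2]  stable
  step 13. node 0  ⊔preds=[-1,3]  new=[-1,3]  old=[0,3]  +wl: 4
  step 14. node 2  ⊔preds=[-3,3]  new=[-2,3]  stable
  step 15. node 4  ⊔preds=[-3,3]  new=[-3,3]  stable

Least fixpoint reached:
  node 0: [-1,3]
  node 1: [-1,3]
  node 2: [-2,3]
  node 3: [-3,3]
  node 4: [-3,3]
  node 5: [-3,2]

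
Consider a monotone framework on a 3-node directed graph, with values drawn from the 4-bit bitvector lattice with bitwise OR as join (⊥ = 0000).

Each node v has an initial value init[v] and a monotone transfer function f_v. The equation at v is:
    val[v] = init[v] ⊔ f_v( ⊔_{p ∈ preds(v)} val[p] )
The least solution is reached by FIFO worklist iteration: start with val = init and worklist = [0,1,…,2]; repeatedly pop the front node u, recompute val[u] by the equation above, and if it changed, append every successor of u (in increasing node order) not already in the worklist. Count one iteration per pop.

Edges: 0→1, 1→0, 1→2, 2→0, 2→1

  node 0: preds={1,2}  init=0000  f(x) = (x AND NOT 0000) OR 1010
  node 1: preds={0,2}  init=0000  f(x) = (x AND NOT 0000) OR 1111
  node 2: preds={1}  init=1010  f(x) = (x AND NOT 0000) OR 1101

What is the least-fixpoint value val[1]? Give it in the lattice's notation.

1111

Trace (5 dequeues):
  [1] u=0 | in 1010 | out 1010 | prev 0000 | push {}
  [2] u=1 | in 1010 | out 1111 | prev 0000 | push {0}
  [3] u=2 | in 1111 | out 1111 | prev 1010 | push {1}
  [4] u=0 | in 1111 | out 1111 | prev 1010 | push {}
  [5] u=1 | in 1111 | out 1111 | ==

Converged values:
  [0] 1111
  [1] 1111
  [2] 1111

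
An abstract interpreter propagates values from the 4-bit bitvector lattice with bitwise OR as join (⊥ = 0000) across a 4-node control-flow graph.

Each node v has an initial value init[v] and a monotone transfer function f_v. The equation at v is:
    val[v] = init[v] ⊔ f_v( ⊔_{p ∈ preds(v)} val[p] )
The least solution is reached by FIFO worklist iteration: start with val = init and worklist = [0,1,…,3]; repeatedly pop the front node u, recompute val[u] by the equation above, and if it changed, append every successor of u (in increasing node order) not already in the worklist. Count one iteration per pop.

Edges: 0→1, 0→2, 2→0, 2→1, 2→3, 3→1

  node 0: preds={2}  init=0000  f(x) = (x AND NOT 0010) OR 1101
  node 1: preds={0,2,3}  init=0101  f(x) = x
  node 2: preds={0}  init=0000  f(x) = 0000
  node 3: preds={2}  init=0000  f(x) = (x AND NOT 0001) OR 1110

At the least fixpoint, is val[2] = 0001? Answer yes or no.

Worklist (5 pops):
  #1 pop 0: in=0000 → 1101 (was 0000); enqueue []
  #2 pop 1: in=1101 → 1101 (was 0101); enqueue []
  #3 pop 2: in=1101 → 0000 (no change)
  #4 pop 3: in=0000 → 1110 (was 0000); enqueue [1]
  #5 pop 1: in=1111 → 1111 (was 1101); enqueue []

Fixpoint:
  val[0] = 1101
  val[1] = 1111
  val[2] = 0000
  val[3] = 1110

no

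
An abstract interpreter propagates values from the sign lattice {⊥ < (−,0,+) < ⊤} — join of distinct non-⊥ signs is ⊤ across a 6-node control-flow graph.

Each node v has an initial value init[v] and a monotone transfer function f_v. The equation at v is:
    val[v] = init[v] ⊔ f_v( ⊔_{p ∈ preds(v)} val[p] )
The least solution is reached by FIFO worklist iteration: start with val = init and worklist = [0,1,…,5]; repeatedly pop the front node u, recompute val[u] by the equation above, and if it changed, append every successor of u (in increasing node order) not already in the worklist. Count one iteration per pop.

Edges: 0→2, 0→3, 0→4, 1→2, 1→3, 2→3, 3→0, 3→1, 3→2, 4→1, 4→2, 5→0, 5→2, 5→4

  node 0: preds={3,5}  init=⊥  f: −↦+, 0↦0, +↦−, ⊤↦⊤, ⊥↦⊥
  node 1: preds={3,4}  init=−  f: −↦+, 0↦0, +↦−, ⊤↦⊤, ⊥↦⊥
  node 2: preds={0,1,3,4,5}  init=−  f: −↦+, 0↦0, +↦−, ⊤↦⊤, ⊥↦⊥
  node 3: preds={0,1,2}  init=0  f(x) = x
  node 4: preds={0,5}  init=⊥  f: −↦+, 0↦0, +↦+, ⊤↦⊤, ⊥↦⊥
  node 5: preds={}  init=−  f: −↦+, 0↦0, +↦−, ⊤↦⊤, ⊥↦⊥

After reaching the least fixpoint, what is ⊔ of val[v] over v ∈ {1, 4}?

⊤

Trace (9 dequeues):
  [1] u=0 | in ⊤ | out ⊤ | prev ⊥ | push {}
  [2] u=1 | in 0 | out ⊤ | prev − | push {}
  [3] u=2 | in ⊤ | out ⊤ | prev − | push {}
  [4] u=3 | in ⊤ | out ⊤ | prev 0 | push {0,1,2}
  [5] u=4 | in ⊤ | out ⊤ | prev ⊥ | push {}
  [6] u=5 | in ⊥ | out − | ==
  [7] u=0 | in ⊤ | out ⊤ | ==
  [8] u=1 | in ⊤ | out ⊤ | ==
  [9] u=2 | in ⊤ | out ⊤ | ==

Converged values:
  [0] ⊤
  [1] ⊤
  [2] ⊤
  [3] ⊤
  [4] ⊤
  [5] −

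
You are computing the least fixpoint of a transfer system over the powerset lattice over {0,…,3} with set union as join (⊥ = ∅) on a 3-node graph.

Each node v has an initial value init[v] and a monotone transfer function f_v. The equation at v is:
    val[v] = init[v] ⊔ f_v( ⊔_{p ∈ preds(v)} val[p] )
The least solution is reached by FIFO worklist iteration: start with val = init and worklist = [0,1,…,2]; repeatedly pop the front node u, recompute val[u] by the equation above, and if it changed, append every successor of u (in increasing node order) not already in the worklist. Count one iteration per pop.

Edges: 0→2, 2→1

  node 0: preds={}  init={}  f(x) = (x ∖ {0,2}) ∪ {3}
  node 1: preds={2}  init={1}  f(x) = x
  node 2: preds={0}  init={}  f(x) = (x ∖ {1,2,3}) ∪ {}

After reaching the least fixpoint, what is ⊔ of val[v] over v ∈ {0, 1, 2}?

{1,3}

Iteration log — 3 steps:
  step 1. node 0  ⊔preds={}  new={3}  old={}  +wl: 
  step 2. node 1  ⊔preds={}  new={1}  stable
  step 3. node 2  ⊔preds={3}  new={}  stable

Least fixpoint reached:
  node 0: {3}
  node 1: {1}
  node 2: {}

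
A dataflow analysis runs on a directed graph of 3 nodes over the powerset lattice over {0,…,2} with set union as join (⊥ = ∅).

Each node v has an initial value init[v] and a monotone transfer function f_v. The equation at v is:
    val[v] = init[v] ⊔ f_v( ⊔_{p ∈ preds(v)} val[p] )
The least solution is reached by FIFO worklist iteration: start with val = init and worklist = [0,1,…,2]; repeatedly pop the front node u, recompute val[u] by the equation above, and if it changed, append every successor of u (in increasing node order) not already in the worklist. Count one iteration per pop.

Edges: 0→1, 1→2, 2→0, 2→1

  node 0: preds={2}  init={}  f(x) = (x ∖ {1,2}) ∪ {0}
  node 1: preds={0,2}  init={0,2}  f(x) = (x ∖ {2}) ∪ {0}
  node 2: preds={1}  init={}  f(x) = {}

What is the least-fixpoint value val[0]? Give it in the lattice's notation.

Worklist (3 pops):
  #1 pop 0: in={} → {0} (was {}); enqueue []
  #2 pop 1: in={0} → {0,2} (no change)
  #3 pop 2: in={0,2} → {} (no change)

Fixpoint:
  val[0] = {0}
  val[1] = {0,2}
  val[2] = {}

{0}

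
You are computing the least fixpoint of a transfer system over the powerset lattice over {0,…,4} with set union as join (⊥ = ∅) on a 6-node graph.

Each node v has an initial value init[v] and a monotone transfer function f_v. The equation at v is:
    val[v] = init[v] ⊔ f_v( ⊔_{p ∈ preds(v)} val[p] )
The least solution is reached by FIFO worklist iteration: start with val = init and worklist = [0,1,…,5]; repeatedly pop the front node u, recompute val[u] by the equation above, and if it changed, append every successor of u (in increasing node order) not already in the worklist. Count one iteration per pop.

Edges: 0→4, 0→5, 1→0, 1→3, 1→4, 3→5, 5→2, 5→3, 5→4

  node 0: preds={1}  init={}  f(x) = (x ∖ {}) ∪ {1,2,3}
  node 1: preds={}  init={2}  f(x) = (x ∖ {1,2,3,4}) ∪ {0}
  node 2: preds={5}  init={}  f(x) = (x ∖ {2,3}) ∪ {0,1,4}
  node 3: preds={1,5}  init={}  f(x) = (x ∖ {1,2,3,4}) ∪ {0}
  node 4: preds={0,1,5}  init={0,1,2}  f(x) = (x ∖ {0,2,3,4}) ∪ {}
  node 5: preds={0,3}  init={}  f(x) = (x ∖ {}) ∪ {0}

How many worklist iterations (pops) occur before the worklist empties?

11

Trace (11 dequeues):
  [1] u=0 | in {2} | out {1,2,3} | prev {} | push {}
  [2] u=1 | in {} | out {0,2} | prev {2} | push {0}
  [3] u=2 | in {} | out {0,1,4} | prev {} | push {}
  [4] u=3 | in {0,2} | out {0} | prev {} | push {}
  [5] u=4 | in {0,1,2,3} | out {0,1,2} | ==
  [6] u=5 | in {0,1,2,3} | out {0,1,2,3} | prev {} | push {2,3,4}
  [7] u=0 | in {0,2} | out {0,1,2,3} | prev {1,2,3} | push {5}
  [8] u=2 | in {0,1,2,3} | out {0,1,4} | ==
  [9] u=3 | in {0,1,2,3} | out {0} | ==
  [10] u=4 | in {0,1,2,3} | out {0,1,2} | ==
  [11] u=5 | in {0,1,2,3} | out {0,1,2,3} | ==

Converged values:
  [0] {0,1,2,3}
  [1] {0,2}
  [2] {0,1,4}
  [3] {0}
  [4] {0,1,2}
  [5] {0,1,2,3}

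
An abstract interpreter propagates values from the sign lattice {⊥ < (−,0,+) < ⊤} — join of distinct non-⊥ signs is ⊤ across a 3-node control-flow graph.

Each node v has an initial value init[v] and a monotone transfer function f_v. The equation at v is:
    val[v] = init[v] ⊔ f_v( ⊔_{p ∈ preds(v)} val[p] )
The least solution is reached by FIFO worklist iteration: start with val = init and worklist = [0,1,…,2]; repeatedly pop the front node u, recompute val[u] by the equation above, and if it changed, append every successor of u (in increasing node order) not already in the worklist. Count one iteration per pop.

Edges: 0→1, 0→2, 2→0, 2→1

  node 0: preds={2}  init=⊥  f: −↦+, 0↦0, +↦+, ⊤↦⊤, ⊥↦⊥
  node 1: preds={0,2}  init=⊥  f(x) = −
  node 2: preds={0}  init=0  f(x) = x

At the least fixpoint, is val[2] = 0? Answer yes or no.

Worklist (3 pops):
  #1 pop 0: in=0 → 0 (was ⊥); enqueue []
  #2 pop 1: in=0 → − (was ⊥); enqueue []
  #3 pop 2: in=0 → 0 (no change)

Fixpoint:
  val[0] = 0
  val[1] = −
  val[2] = 0

yes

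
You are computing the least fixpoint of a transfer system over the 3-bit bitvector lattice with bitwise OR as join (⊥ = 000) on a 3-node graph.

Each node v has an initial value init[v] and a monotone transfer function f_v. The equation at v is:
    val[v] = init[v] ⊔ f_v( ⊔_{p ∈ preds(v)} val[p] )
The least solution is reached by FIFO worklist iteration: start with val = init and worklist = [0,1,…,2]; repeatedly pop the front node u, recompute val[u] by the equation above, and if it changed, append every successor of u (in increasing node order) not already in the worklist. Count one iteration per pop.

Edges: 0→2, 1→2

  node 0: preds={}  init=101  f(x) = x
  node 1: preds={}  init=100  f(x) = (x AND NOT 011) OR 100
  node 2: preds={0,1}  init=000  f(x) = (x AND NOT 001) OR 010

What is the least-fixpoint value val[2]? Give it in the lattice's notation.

110

Trace (3 dequeues):
  [1] u=0 | in 000 | out 101 | ==
  [2] u=1 | in 000 | out 100 | ==
  [3] u=2 | in 101 | out 110 | prev 000 | push {}

Converged values:
  [0] 101
  [1] 100
  [2] 110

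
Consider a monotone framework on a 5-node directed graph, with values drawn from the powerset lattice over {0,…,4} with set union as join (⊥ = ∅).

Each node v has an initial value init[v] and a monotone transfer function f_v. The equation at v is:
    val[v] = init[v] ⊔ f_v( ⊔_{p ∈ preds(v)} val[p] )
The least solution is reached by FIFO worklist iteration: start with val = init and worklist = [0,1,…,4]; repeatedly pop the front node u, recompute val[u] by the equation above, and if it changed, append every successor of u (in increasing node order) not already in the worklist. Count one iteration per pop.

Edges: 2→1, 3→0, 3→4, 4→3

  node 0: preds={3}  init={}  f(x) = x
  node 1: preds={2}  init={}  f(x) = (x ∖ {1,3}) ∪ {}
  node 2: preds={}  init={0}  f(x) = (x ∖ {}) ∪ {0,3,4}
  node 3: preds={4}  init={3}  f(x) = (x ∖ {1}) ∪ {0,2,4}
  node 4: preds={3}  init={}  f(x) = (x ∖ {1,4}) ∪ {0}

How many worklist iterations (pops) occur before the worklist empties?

8

Trace (8 dequeues):
  [1] u=0 | in {3} | out {3} | prev {} | push {}
  [2] u=1 | in {0} | out {0} | prev {} | push {}
  [3] u=2 | in {} | out {0,3,4} | prev {0} | push {1}
  [4] u=3 | in {} | out {0,2,3,4} | prev {3} | push {0}
  [5] u=4 | in {0,2,3,4} | out {0,2,3} | prev {} | push {3}
  [6] u=1 | in {0,3,4} | out {0,4} | prev {0} | push {}
  [7] u=0 | in {0,2,3,4} | out {0,2,3,4} | prev {3} | push {}
  [8] u=3 | in {0,2,3} | out {0,2,3,4} | ==

Converged values:
  [0] {0,2,3,4}
  [1] {0,4}
  [2] {0,3,4}
  [3] {0,2,3,4}
  [4] {0,2,3}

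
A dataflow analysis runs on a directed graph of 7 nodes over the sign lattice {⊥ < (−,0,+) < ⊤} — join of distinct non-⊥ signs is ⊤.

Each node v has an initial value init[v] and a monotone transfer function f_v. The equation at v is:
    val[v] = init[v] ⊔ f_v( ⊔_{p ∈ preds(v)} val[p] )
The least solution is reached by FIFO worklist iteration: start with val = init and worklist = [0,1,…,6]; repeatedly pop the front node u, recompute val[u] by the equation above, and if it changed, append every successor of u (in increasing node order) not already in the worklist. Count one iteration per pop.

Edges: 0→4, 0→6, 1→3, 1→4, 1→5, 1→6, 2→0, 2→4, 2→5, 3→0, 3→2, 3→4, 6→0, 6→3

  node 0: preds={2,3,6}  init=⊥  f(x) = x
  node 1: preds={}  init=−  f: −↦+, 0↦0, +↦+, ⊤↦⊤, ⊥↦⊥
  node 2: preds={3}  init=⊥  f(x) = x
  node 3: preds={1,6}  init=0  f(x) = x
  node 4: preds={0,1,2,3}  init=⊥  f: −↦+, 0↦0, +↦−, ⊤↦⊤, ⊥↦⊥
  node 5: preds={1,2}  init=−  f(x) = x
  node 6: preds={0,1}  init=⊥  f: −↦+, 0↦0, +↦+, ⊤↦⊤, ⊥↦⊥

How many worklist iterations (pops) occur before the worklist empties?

14

Trace (14 dequeues):
  [1] u=0 | in 0 | out 0 | prev ⊥ | push {}
  [2] u=1 | in ⊥ | out − | ==
  [3] u=2 | in 0 | out 0 | prev ⊥ | push {0}
  [4] u=3 | in − | out ⊤ | prev 0 | push {2}
  [5] u=4 | in ⊤ | out ⊤ | prev ⊥ | push {}
  [6] u=5 | in ⊤ | out ⊤ | prev − | push {}
  [7] u=6 | in ⊤ | out ⊤ | prev ⊥ | push {3}
  [8] u=0 | in ⊤ | out ⊤ | prev 0 | push {4,6}
  [9] u=2 | in ⊤ | out ⊤ | prev 0 | push {0,5}
  [10] u=3 | in ⊤ | out ⊤ | ==
  [11] u=4 | in ⊤ | out ⊤ | ==
  [12] u=6 | in ⊤ | out ⊤ | ==
  [13] u=0 | in ⊤ | out ⊤ | ==
  [14] u=5 | in ⊤ | out ⊤ | ==

Converged values:
  [0] ⊤
  [1] −
  [2] ⊤
  [3] ⊤
  [4] ⊤
  [5] ⊤
  [6] ⊤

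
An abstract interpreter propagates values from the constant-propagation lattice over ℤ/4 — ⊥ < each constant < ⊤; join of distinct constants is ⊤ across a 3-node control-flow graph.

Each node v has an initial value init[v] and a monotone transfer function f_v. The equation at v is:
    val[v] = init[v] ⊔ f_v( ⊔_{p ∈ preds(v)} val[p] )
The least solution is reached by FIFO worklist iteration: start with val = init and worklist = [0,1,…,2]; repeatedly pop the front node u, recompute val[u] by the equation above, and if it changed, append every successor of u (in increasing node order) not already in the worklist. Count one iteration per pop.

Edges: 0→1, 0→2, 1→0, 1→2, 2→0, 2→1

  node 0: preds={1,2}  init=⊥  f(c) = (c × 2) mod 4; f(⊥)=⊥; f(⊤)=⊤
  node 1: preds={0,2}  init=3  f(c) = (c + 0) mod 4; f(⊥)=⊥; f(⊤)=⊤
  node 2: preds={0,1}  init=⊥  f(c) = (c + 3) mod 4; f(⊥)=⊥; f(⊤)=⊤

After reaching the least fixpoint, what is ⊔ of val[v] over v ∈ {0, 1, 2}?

Trace (6 dequeues):
  [1] u=0 | in 3 | out 2 | prev ⊥ | push {}
  [2] u=1 | in 2 | out ⊤ | prev 3 | push {0}
  [3] u=2 | in ⊤ | out ⊤ | prev ⊥ | push {1}
  [4] u=0 | in ⊤ | out ⊤ | prev 2 | push {2}
  [5] u=1 | in ⊤ | out ⊤ | ==
  [6] u=2 | in ⊤ | out ⊤ | ==

Converged values:
  [0] ⊤
  [1] ⊤
  [2] ⊤

⊤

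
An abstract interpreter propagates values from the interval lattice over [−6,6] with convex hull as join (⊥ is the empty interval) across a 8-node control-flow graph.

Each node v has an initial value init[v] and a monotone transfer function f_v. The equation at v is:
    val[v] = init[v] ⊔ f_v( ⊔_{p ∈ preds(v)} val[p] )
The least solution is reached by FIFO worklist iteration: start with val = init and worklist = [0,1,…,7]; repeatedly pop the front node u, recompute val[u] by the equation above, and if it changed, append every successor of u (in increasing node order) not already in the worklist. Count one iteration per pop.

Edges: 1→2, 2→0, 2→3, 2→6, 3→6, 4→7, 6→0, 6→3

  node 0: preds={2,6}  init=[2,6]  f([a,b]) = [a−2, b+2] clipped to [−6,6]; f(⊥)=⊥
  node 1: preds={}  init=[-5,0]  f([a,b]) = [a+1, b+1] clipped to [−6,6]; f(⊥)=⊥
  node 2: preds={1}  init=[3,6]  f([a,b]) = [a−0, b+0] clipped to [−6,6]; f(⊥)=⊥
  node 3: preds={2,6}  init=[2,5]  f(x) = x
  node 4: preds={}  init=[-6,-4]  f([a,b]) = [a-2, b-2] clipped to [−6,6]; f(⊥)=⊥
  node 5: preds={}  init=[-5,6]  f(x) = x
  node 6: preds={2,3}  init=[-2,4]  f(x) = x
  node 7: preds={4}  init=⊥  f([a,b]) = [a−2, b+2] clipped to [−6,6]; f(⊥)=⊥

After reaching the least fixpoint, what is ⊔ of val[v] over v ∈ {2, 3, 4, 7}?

[-6,6]

Iteration log — 10 steps:
  step 1. node 0  ⊔preds=[-2,6]  new=[-4,6]  old=[2,6]  +wl: 
  step 2. node 1  ⊔preds=⊥  new=[-5,0]  stable
  step 3. node 2  ⊔preds=[-5,0]  new=[-5,6]  old=[3,6]  +wl: 0
  step 4. node 3  ⊔preds=[-5,6]  new=[-5,6]  old=[2,5]  +wl: 
  step 5. node 4  ⊔preds=⊥  new=[-6,-4]  stable
  step 6. node 5  ⊔preds=⊥  new=[-5,6]  stable
  step 7. node 6  ⊔preds=[-5,6]  new=[-5,6]  old=[-2,4]  +wl: 3
  step 8. node 7  ⊔preds=[-6,-4]  new=[-6,-2]  old=⊥  +wl: 
  step 9. node 0  ⊔preds=[-5,6]  new=[-6,6]  old=[-4,6]  +wl: 
  step 10. node 3  ⊔preds=[-5,6]  new=[-5,6]  stable

Least fixpoint reached:
  node 0: [-6,6]
  node 1: [-5,0]
  node 2: [-5,6]
  node 3: [-5,6]
  node 4: [-6,-4]
  node 5: [-5,6]
  node 6: [-5,6]
  node 7: [-6,-2]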